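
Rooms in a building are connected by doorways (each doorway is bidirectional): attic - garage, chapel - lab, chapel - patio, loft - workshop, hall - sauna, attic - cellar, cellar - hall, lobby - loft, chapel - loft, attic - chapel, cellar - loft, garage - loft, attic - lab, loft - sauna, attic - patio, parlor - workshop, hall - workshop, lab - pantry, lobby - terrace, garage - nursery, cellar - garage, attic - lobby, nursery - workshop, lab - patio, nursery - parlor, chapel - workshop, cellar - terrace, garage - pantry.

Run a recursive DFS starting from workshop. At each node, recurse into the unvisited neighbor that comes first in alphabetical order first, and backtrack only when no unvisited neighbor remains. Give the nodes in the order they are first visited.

workshop -> chapel -> attic -> cellar -> garage -> loft -> lobby -> terrace -> sauna -> hall -> nursery -> parlor -> pantry -> lab -> patio

Visit workshop
workshop → chapel
chapel → attic
attic → cellar
cellar → garage
garage → loft
loft → lobby
lobby → terrace
loft → sauna
sauna → hall
garage → nursery
nursery → parlor
garage → pantry
pantry → lab
lab → patio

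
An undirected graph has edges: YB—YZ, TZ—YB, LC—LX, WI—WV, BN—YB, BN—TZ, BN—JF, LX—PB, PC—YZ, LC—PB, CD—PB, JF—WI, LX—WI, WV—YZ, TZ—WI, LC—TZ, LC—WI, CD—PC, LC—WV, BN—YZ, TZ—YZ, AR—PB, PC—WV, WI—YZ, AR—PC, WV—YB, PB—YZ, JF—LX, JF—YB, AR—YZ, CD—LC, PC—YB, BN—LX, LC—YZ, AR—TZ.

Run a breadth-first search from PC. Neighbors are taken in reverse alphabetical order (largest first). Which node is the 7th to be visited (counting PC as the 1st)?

Visit PC; enqueue YZ, YB, WV, CD, AR → queue [YZ, YB, WV, CD, AR]
Visit YZ; enqueue WI, TZ, PB, LC, BN → queue [YB, WV, CD, AR, WI, TZ, PB, LC, BN]
Visit YB; enqueue JF → queue [WV, CD, AR, WI, TZ, PB, LC, BN, JF]
Visit WV → queue [CD, AR, WI, TZ, PB, LC, BN, JF]
Visit CD → queue [AR, WI, TZ, PB, LC, BN, JF]
Visit AR → queue [WI, TZ, PB, LC, BN, JF]
Visit WI; enqueue LX → queue [TZ, PB, LC, BN, JF, LX]
Visit TZ → queue [PB, LC, BN, JF, LX]
Visit PB → queue [LC, BN, JF, LX]
Visit LC → queue [BN, JF, LX]
Visit BN → queue [JF, LX]
Visit JF → queue [LX]
Visit LX → queue []

Visit order: PC, YZ, YB, WV, CD, AR, WI, TZ, PB, LC, BN, JF, LX

WI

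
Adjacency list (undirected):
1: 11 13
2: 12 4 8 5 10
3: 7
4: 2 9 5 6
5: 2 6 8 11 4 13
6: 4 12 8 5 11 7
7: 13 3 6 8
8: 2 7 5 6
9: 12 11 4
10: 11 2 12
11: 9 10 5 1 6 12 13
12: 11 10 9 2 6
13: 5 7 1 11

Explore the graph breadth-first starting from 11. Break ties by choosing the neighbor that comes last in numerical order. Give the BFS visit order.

Visit 11; enqueue 13, 12, 10, 9, 6, 5, 1 → queue [13, 12, 10, 9, 6, 5, 1]
Visit 13; enqueue 7 → queue [12, 10, 9, 6, 5, 1, 7]
Visit 12; enqueue 2 → queue [10, 9, 6, 5, 1, 7, 2]
Visit 10 → queue [9, 6, 5, 1, 7, 2]
Visit 9; enqueue 4 → queue [6, 5, 1, 7, 2, 4]
Visit 6; enqueue 8 → queue [5, 1, 7, 2, 4, 8]
Visit 5 → queue [1, 7, 2, 4, 8]
Visit 1 → queue [7, 2, 4, 8]
Visit 7; enqueue 3 → queue [2, 4, 8, 3]
Visit 2 → queue [4, 8, 3]
Visit 4 → queue [8, 3]
Visit 8 → queue [3]
Visit 3 → queue []

11 13 12 10 9 6 5 1 7 2 4 8 3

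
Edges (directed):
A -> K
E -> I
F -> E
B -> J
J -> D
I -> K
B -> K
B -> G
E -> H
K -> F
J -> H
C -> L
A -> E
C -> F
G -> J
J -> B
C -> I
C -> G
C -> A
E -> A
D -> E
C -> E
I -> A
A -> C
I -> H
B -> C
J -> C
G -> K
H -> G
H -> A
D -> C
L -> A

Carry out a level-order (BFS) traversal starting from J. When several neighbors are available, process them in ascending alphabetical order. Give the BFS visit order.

Visit J; enqueue B, C, D, H → queue [B, C, D, H]
Visit B; enqueue G, K → queue [C, D, H, G, K]
Visit C; enqueue A, E, F, I, L → queue [D, H, G, K, A, E, F, I, L]
Visit D → queue [H, G, K, A, E, F, I, L]
Visit H → queue [G, K, A, E, F, I, L]
Visit G → queue [K, A, E, F, I, L]
Visit K → queue [A, E, F, I, L]
Visit A → queue [E, F, I, L]
Visit E → queue [F, I, L]
Visit F → queue [I, L]
Visit I → queue [L]
Visit L → queue []

J -> B -> C -> D -> H -> G -> K -> A -> E -> F -> I -> L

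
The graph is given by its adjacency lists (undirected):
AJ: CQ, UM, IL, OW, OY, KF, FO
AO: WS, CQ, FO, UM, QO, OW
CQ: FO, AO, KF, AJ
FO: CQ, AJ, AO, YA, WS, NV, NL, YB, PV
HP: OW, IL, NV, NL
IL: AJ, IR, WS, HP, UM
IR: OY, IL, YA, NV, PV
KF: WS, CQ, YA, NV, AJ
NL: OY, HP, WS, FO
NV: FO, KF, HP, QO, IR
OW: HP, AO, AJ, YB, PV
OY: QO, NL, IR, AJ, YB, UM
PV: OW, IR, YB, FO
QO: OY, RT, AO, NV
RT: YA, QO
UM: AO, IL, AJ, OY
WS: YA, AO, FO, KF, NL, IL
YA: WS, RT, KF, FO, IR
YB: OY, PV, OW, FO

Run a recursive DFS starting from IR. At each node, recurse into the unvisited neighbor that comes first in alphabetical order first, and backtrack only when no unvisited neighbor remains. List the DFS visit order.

IR → IL → AJ → CQ → AO → FO → NL → HP → NV → KF → WS → YA → RT → QO → OY → UM → YB → OW → PV

Visit IR
IR → IL
IL → AJ
AJ → CQ
CQ → AO
AO → FO
FO → NL
NL → HP
HP → NV
NV → KF
KF → WS
WS → YA
YA → RT
RT → QO
QO → OY
OY → UM
OY → YB
YB → OW
OW → PV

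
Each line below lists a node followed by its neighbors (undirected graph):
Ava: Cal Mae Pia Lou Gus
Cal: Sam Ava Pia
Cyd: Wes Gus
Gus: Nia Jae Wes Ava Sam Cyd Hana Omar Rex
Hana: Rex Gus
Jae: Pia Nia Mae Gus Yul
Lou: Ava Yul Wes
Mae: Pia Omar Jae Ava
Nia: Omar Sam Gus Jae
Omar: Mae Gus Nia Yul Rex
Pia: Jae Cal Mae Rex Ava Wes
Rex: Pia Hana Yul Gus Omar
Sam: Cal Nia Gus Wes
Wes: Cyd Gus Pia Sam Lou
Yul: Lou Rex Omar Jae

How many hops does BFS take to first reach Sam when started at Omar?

2

Level 0: Omar
Level 1: Gus, Mae, Nia, Rex, Yul
Level 2: Ava, Cyd, Hana, Jae, Lou, Pia, Sam, Wes
Level 3: Cal
Sam first appears at level 2.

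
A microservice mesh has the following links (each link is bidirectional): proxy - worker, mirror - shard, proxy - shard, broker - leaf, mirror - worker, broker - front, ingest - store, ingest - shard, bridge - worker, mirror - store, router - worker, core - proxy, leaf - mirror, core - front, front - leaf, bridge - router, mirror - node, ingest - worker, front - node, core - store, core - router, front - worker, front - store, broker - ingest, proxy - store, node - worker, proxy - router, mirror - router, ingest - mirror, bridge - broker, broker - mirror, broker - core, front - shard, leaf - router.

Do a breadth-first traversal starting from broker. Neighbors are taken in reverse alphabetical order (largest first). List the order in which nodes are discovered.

broker -> mirror -> leaf -> ingest -> front -> core -> bridge -> worker -> store -> shard -> router -> node -> proxy

Visit broker; enqueue mirror, leaf, ingest, front, core, bridge → queue [mirror, leaf, ingest, front, core, bridge]
Visit mirror; enqueue worker, store, shard, router, node → queue [leaf, ingest, front, core, bridge, worker, store, shard, router, node]
Visit leaf → queue [ingest, front, core, bridge, worker, store, shard, router, node]
Visit ingest → queue [front, core, bridge, worker, store, shard, router, node]
Visit front → queue [core, bridge, worker, store, shard, router, node]
Visit core; enqueue proxy → queue [bridge, worker, store, shard, router, node, proxy]
Visit bridge → queue [worker, store, shard, router, node, proxy]
Visit worker → queue [store, shard, router, node, proxy]
Visit store → queue [shard, router, node, proxy]
Visit shard → queue [router, node, proxy]
Visit router → queue [node, proxy]
Visit node → queue [proxy]
Visit proxy → queue []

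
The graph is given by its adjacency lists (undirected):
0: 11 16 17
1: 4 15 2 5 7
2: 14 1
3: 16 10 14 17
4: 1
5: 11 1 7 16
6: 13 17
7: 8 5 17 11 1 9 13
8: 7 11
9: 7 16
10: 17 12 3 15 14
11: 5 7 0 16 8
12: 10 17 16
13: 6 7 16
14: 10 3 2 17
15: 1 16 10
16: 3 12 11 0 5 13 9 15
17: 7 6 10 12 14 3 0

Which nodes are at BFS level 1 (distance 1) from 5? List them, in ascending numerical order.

Level 0: 5
Level 1: 1, 7, 11, 16
Level 2: 0, 2, 3, 4, 8, 9, 12, 13, 15, 17
Level 3: 6, 10, 14

1, 7, 11, 16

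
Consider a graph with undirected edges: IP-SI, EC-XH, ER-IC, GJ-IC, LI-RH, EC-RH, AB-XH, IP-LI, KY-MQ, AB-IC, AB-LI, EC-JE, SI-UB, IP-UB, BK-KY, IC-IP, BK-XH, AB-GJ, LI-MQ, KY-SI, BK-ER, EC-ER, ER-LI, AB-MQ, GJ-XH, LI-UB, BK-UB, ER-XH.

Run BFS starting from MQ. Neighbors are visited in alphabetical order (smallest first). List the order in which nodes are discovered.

Visit MQ; enqueue AB, KY, LI → queue [AB, KY, LI]
Visit AB; enqueue GJ, IC, XH → queue [KY, LI, GJ, IC, XH]
Visit KY; enqueue BK, SI → queue [LI, GJ, IC, XH, BK, SI]
Visit LI; enqueue ER, IP, RH, UB → queue [GJ, IC, XH, BK, SI, ER, IP, RH, UB]
Visit GJ → queue [IC, XH, BK, SI, ER, IP, RH, UB]
Visit IC → queue [XH, BK, SI, ER, IP, RH, UB]
Visit XH; enqueue EC → queue [BK, SI, ER, IP, RH, UB, EC]
Visit BK → queue [SI, ER, IP, RH, UB, EC]
Visit SI → queue [ER, IP, RH, UB, EC]
Visit ER → queue [IP, RH, UB, EC]
Visit IP → queue [RH, UB, EC]
Visit RH → queue [UB, EC]
Visit UB → queue [EC]
Visit EC; enqueue JE → queue [JE]
Visit JE → queue []

MQ → AB → KY → LI → GJ → IC → XH → BK → SI → ER → IP → RH → UB → EC → JE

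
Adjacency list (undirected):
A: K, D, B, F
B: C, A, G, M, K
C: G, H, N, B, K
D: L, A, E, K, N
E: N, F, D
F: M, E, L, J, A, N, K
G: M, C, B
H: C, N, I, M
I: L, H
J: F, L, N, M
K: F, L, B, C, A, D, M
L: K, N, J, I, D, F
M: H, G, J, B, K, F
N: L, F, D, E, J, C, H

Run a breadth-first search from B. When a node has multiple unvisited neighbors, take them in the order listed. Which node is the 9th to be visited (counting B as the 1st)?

Visit B; enqueue C, A, G, M, K → queue [C, A, G, M, K]
Visit C; enqueue H, N → queue [A, G, M, K, H, N]
Visit A; enqueue D, F → queue [G, M, K, H, N, D, F]
Visit G → queue [M, K, H, N, D, F]
Visit M; enqueue J → queue [K, H, N, D, F, J]
Visit K; enqueue L → queue [H, N, D, F, J, L]
Visit H; enqueue I → queue [N, D, F, J, L, I]
Visit N; enqueue E → queue [D, F, J, L, I, E]
Visit D → queue [F, J, L, I, E]
Visit F → queue [J, L, I, E]
Visit J → queue [L, I, E]
Visit L → queue [I, E]
Visit I → queue [E]
Visit E → queue []

Visit order: B, C, A, G, M, K, H, N, D, F, J, L, I, E

D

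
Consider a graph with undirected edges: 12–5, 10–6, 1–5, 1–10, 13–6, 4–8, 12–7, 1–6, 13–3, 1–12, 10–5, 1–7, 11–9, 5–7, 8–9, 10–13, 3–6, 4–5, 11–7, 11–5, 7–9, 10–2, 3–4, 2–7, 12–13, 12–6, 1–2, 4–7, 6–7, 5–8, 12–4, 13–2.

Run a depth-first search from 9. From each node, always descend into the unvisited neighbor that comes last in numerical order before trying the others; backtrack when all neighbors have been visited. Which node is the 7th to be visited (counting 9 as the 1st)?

Visit 9
9 → 11
11 → 7
7 → 12
12 → 13
13 → 10
10 → 6
6 → 3
3 → 4
4 → 8
8 → 5
5 → 1
1 → 2

Visit order: 9, 11, 7, 12, 13, 10, 6, 3, 4, 8, 5, 1, 2

6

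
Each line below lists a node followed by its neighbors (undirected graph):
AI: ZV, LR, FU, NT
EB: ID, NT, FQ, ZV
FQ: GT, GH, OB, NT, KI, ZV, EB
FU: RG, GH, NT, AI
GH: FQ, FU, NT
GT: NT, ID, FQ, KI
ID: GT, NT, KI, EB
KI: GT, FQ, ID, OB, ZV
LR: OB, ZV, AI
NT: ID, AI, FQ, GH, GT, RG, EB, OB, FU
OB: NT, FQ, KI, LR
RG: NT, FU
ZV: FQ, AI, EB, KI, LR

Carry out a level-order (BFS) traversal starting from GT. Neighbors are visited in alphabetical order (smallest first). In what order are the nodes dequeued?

Visit GT; enqueue FQ, ID, KI, NT → queue [FQ, ID, KI, NT]
Visit FQ; enqueue EB, GH, OB, ZV → queue [ID, KI, NT, EB, GH, OB, ZV]
Visit ID → queue [KI, NT, EB, GH, OB, ZV]
Visit KI → queue [NT, EB, GH, OB, ZV]
Visit NT; enqueue AI, FU, RG → queue [EB, GH, OB, ZV, AI, FU, RG]
Visit EB → queue [GH, OB, ZV, AI, FU, RG]
Visit GH → queue [OB, ZV, AI, FU, RG]
Visit OB; enqueue LR → queue [ZV, AI, FU, RG, LR]
Visit ZV → queue [AI, FU, RG, LR]
Visit AI → queue [FU, RG, LR]
Visit FU → queue [RG, LR]
Visit RG → queue [LR]
Visit LR → queue []

GT, FQ, ID, KI, NT, EB, GH, OB, ZV, AI, FU, RG, LR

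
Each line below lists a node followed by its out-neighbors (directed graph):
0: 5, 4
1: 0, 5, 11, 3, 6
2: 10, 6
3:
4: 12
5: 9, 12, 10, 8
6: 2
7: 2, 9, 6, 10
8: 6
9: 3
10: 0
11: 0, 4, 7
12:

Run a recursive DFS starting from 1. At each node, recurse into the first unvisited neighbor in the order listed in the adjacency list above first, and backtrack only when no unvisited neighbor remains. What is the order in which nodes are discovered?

1, 0, 5, 9, 3, 12, 10, 8, 6, 2, 4, 11, 7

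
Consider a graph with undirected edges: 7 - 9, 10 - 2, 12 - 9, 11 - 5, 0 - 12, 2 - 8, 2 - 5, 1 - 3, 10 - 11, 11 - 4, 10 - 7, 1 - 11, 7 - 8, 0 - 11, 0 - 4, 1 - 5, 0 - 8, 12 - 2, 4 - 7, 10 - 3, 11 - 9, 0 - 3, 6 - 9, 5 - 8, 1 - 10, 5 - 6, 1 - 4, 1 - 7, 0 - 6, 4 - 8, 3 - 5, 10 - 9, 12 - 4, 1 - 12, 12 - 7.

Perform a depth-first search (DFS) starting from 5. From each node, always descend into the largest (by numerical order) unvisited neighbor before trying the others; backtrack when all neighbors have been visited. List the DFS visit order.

Visit 5
5 → 11
11 → 10
10 → 9
9 → 12
12 → 7
7 → 8
8 → 4
4 → 1
1 → 3
3 → 0
0 → 6
8 → 2

5 11 10 9 12 7 8 4 1 3 0 6 2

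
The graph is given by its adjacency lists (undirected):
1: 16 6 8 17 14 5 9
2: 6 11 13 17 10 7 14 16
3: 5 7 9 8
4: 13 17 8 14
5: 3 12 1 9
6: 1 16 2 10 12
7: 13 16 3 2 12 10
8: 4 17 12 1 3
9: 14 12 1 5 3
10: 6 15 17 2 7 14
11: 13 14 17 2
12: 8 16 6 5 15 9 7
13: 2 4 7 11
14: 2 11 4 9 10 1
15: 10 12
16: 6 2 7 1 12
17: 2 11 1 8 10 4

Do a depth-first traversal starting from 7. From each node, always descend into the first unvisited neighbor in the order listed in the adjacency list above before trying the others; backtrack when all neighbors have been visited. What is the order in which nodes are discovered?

7, 13, 2, 6, 1, 16, 12, 8, 4, 17, 11, 14, 9, 5, 3, 10, 15

Visit 7
7 → 13
13 → 2
2 → 6
6 → 1
1 → 16
16 → 12
12 → 8
8 → 4
4 → 17
17 → 11
11 → 14
14 → 9
9 → 5
5 → 3
14 → 10
10 → 15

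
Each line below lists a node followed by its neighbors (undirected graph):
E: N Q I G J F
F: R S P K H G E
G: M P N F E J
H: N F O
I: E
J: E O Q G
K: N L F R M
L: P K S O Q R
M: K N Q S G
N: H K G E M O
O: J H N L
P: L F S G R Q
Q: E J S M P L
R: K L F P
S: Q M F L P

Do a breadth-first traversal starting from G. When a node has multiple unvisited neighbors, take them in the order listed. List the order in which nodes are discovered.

Visit G; enqueue M, P, N, F, E, J → queue [M, P, N, F, E, J]
Visit M; enqueue K, Q, S → queue [P, N, F, E, J, K, Q, S]
Visit P; enqueue L, R → queue [N, F, E, J, K, Q, S, L, R]
Visit N; enqueue H, O → queue [F, E, J, K, Q, S, L, R, H, O]
Visit F → queue [E, J, K, Q, S, L, R, H, O]
Visit E; enqueue I → queue [J, K, Q, S, L, R, H, O, I]
Visit J → queue [K, Q, S, L, R, H, O, I]
Visit K → queue [Q, S, L, R, H, O, I]
Visit Q → queue [S, L, R, H, O, I]
Visit S → queue [L, R, H, O, I]
Visit L → queue [R, H, O, I]
Visit R → queue [H, O, I]
Visit H → queue [O, I]
Visit O → queue [I]
Visit I → queue []

G -> M -> P -> N -> F -> E -> J -> K -> Q -> S -> L -> R -> H -> O -> I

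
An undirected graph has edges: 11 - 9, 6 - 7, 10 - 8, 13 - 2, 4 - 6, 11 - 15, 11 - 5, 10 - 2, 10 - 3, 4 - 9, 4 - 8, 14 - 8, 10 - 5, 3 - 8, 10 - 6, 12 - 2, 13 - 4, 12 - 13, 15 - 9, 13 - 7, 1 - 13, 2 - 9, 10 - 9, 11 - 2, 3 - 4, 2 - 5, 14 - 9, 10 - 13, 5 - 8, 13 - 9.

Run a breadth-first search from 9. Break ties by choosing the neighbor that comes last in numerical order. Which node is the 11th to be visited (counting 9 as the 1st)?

7

Visit 9; enqueue 15, 14, 13, 11, 10, 4, 2 → queue [15, 14, 13, 11, 10, 4, 2]
Visit 15 → queue [14, 13, 11, 10, 4, 2]
Visit 14; enqueue 8 → queue [13, 11, 10, 4, 2, 8]
Visit 13; enqueue 12, 7, 1 → queue [11, 10, 4, 2, 8, 12, 7, 1]
Visit 11; enqueue 5 → queue [10, 4, 2, 8, 12, 7, 1, 5]
Visit 10; enqueue 6, 3 → queue [4, 2, 8, 12, 7, 1, 5, 6, 3]
Visit 4 → queue [2, 8, 12, 7, 1, 5, 6, 3]
Visit 2 → queue [8, 12, 7, 1, 5, 6, 3]
Visit 8 → queue [12, 7, 1, 5, 6, 3]
Visit 12 → queue [7, 1, 5, 6, 3]
Visit 7 → queue [1, 5, 6, 3]
Visit 1 → queue [5, 6, 3]
Visit 5 → queue [6, 3]
Visit 6 → queue [3]
Visit 3 → queue []

Visit order: 9, 15, 14, 13, 11, 10, 4, 2, 8, 12, 7, 1, 5, 6, 3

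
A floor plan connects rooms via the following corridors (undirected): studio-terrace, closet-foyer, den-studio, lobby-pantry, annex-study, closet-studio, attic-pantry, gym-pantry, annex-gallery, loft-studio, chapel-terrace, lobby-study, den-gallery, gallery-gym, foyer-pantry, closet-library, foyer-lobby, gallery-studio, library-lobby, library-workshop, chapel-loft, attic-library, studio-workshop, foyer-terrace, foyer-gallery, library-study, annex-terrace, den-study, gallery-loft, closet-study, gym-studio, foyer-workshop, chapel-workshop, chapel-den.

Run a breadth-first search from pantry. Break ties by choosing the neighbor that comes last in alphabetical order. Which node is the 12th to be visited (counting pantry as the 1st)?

closet

Visit pantry; enqueue lobby, gym, foyer, attic → queue [lobby, gym, foyer, attic]
Visit lobby; enqueue study, library → queue [gym, foyer, attic, study, library]
Visit gym; enqueue studio, gallery → queue [foyer, attic, study, library, studio, gallery]
Visit foyer; enqueue workshop, terrace, closet → queue [attic, study, library, studio, gallery, workshop, terrace, closet]
Visit attic → queue [study, library, studio, gallery, workshop, terrace, closet]
Visit study; enqueue den, annex → queue [library, studio, gallery, workshop, terrace, closet, den, annex]
Visit library → queue [studio, gallery, workshop, terrace, closet, den, annex]
Visit studio; enqueue loft → queue [gallery, workshop, terrace, closet, den, annex, loft]
Visit gallery → queue [workshop, terrace, closet, den, annex, loft]
Visit workshop; enqueue chapel → queue [terrace, closet, den, annex, loft, chapel]
Visit terrace → queue [closet, den, annex, loft, chapel]
Visit closet → queue [den, annex, loft, chapel]
Visit den → queue [annex, loft, chapel]
Visit annex → queue [loft, chapel]
Visit loft → queue [chapel]
Visit chapel → queue []

Visit order: pantry, lobby, gym, foyer, attic, study, library, studio, gallery, workshop, terrace, closet, den, annex, loft, chapel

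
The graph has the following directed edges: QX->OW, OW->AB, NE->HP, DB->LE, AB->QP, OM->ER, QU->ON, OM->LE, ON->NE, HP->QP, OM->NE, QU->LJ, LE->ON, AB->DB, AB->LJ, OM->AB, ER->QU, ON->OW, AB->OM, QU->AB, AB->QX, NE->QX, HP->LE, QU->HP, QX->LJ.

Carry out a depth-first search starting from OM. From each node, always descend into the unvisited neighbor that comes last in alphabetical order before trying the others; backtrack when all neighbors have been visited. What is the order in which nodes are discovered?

OM -> NE -> QX -> OW -> AB -> QP -> LJ -> DB -> LE -> ON -> HP -> ER -> QU

Visit OM
OM → NE
NE → QX
QX → OW
OW → AB
AB → QP
AB → LJ
AB → DB
DB → LE
LE → ON
NE → HP
OM → ER
ER → QU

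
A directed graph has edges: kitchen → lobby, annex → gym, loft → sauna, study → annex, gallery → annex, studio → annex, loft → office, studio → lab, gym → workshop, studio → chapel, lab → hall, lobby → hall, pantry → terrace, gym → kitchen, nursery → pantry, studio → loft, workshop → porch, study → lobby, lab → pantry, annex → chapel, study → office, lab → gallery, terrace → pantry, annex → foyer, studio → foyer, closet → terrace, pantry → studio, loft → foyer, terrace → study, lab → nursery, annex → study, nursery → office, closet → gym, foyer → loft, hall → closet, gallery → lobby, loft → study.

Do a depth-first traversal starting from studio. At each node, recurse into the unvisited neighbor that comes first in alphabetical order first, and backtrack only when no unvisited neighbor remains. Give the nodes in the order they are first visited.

Visit studio
studio → annex
annex → chapel
annex → foyer
foyer → loft
loft → office
loft → sauna
loft → study
study → lobby
lobby → hall
hall → closet
closet → gym
gym → kitchen
gym → workshop
workshop → porch
closet → terrace
terrace → pantry
studio → lab
lab → gallery
lab → nursery

studio annex chapel foyer loft office sauna study lobby hall closet gym kitchen workshop porch terrace pantry lab gallery nursery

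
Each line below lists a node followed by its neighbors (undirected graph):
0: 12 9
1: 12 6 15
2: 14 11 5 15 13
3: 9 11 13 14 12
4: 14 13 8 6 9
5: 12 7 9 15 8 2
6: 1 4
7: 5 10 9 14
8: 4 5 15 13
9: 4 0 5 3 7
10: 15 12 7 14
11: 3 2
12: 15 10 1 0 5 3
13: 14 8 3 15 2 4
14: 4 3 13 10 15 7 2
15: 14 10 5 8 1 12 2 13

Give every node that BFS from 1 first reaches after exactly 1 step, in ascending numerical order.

6, 12, 15

Level 0: 1
Level 1: 6, 12, 15
Level 2: 0, 2, 3, 4, 5, 8, 10, 13, 14
Level 3: 7, 9, 11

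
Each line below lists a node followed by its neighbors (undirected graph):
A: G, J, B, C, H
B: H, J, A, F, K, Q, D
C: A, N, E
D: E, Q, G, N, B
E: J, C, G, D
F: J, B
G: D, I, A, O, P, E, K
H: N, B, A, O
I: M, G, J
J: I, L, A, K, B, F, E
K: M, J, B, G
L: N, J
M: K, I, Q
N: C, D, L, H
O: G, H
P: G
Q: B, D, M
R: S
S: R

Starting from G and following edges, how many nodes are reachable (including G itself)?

BFS from G visits: G, P, O, K, I, E, D, A, H, M, J, B, C, Q, N, L, F
Reachable nodes: 17 of 19 total.

17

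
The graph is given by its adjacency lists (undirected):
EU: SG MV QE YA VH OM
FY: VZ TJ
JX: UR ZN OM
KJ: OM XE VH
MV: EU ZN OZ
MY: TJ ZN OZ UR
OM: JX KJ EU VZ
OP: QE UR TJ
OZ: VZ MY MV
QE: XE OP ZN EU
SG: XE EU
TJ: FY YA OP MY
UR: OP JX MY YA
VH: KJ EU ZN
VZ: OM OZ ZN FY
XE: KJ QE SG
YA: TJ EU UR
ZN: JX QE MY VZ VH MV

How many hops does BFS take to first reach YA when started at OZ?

3

Level 0: OZ
Level 1: MV, MY, VZ
Level 2: EU, FY, OM, TJ, UR, ZN
Level 3: JX, KJ, OP, QE, SG, VH, YA
Level 4: XE
YA first appears at level 3.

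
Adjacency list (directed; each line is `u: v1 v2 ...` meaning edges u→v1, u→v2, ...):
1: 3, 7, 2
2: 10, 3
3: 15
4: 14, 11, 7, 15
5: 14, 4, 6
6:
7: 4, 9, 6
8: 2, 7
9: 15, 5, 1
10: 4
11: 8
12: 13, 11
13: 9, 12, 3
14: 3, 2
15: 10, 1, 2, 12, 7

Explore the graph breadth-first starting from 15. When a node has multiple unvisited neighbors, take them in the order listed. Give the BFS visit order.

Visit 15; enqueue 10, 1, 2, 12, 7 → queue [10, 1, 2, 12, 7]
Visit 10; enqueue 4 → queue [1, 2, 12, 7, 4]
Visit 1; enqueue 3 → queue [2, 12, 7, 4, 3]
Visit 2 → queue [12, 7, 4, 3]
Visit 12; enqueue 13, 11 → queue [7, 4, 3, 13, 11]
Visit 7; enqueue 9, 6 → queue [4, 3, 13, 11, 9, 6]
Visit 4; enqueue 14 → queue [3, 13, 11, 9, 6, 14]
Visit 3 → queue [13, 11, 9, 6, 14]
Visit 13 → queue [11, 9, 6, 14]
Visit 11; enqueue 8 → queue [9, 6, 14, 8]
Visit 9; enqueue 5 → queue [6, 14, 8, 5]
Visit 6 → queue [14, 8, 5]
Visit 14 → queue [8, 5]
Visit 8 → queue [5]
Visit 5 → queue []

15, 10, 1, 2, 12, 7, 4, 3, 13, 11, 9, 6, 14, 8, 5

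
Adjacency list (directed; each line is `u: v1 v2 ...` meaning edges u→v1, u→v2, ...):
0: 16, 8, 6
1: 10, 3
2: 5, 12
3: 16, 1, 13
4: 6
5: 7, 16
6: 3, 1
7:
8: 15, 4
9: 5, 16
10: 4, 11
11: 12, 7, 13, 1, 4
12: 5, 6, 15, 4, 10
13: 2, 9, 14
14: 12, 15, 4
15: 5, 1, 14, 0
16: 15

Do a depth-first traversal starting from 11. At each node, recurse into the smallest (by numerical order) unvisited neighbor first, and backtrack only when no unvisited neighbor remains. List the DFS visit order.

Visit 11
11 → 1
1 → 3
3 → 13
13 → 2
2 → 5
5 → 7
5 → 16
16 → 15
15 → 0
0 → 6
0 → 8
8 → 4
15 → 14
14 → 12
12 → 10
13 → 9

11, 1, 3, 13, 2, 5, 7, 16, 15, 0, 6, 8, 4, 14, 12, 10, 9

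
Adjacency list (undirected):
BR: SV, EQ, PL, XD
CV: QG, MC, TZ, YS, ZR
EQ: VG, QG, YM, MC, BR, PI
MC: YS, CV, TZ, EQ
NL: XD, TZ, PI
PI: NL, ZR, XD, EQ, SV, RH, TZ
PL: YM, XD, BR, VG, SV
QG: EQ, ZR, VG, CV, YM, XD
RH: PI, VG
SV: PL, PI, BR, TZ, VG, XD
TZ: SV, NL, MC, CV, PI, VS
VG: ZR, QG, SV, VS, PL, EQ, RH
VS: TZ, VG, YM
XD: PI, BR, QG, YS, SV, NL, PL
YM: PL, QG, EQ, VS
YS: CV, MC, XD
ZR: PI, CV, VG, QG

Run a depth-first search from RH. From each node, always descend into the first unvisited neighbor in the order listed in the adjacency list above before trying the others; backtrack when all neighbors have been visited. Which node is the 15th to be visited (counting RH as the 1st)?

Visit RH
RH → PI
PI → NL
NL → XD
XD → BR
BR → SV
SV → PL
PL → YM
YM → QG
QG → EQ
EQ → VG
VG → ZR
ZR → CV
CV → MC
MC → YS
MC → TZ
TZ → VS

Visit order: RH, PI, NL, XD, BR, SV, PL, YM, QG, EQ, VG, ZR, CV, MC, YS, TZ, VS

YS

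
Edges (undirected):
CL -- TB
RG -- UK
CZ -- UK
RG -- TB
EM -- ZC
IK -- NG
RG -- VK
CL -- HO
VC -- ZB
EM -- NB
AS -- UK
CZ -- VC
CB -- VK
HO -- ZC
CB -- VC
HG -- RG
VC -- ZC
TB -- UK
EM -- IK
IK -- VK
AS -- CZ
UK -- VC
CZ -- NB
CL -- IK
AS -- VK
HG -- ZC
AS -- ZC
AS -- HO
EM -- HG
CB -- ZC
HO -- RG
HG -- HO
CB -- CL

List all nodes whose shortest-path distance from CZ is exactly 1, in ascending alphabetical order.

Level 0: CZ
Level 1: AS, NB, UK, VC
Level 2: CB, EM, HO, RG, TB, VK, ZB, ZC
Level 3: CL, HG, IK
Level 4: NG

AS, NB, UK, VC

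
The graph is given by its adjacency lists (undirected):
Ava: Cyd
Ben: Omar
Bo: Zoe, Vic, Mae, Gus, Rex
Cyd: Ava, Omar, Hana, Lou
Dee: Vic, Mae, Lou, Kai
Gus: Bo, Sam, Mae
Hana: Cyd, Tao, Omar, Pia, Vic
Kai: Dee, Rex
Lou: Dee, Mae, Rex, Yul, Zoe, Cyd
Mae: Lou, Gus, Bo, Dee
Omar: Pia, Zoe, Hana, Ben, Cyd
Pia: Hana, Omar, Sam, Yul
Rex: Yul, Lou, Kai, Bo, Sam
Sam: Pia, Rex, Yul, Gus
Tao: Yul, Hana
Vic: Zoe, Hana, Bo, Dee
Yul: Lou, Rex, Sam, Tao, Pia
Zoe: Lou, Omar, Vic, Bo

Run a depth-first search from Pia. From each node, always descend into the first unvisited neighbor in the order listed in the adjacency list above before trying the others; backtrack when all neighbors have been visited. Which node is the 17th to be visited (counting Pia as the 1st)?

Visit Pia
Pia → Hana
Hana → Cyd
Cyd → Ava
Cyd → Omar
Omar → Zoe
Zoe → Lou
Lou → Dee
Dee → Vic
Vic → Bo
Bo → Mae
Mae → Gus
Gus → Sam
Sam → Rex
Rex → Yul
Yul → Tao
Rex → Kai
Omar → Ben

Visit order: Pia, Hana, Cyd, Ava, Omar, Zoe, Lou, Dee, Vic, Bo, Mae, Gus, Sam, Rex, Yul, Tao, Kai, Ben

Kai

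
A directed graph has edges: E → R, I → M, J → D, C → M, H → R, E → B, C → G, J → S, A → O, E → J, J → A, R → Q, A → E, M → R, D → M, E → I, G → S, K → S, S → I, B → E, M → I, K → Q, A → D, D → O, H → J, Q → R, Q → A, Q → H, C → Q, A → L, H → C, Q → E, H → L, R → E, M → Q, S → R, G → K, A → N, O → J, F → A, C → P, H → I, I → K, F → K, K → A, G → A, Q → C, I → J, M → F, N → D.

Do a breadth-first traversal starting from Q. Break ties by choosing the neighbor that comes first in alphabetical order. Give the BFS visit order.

Visit Q; enqueue A, C, E, H, R → queue [A, C, E, H, R]
Visit A; enqueue D, L, N, O → queue [C, E, H, R, D, L, N, O]
Visit C; enqueue G, M, P → queue [E, H, R, D, L, N, O, G, M, P]
Visit E; enqueue B, I, J → queue [H, R, D, L, N, O, G, M, P, B, I, J]
Visit H → queue [R, D, L, N, O, G, M, P, B, I, J]
Visit R → queue [D, L, N, O, G, M, P, B, I, J]
Visit D → queue [L, N, O, G, M, P, B, I, J]
Visit L → queue [N, O, G, M, P, B, I, J]
Visit N → queue [O, G, M, P, B, I, J]
Visit O → queue [G, M, P, B, I, J]
Visit G; enqueue K, S → queue [M, P, B, I, J, K, S]
Visit M; enqueue F → queue [P, B, I, J, K, S, F]
Visit P → queue [B, I, J, K, S, F]
Visit B → queue [I, J, K, S, F]
Visit I → queue [J, K, S, F]
Visit J → queue [K, S, F]
Visit K → queue [S, F]
Visit S → queue [F]
Visit F → queue []

Q, A, C, E, H, R, D, L, N, O, G, M, P, B, I, J, K, S, F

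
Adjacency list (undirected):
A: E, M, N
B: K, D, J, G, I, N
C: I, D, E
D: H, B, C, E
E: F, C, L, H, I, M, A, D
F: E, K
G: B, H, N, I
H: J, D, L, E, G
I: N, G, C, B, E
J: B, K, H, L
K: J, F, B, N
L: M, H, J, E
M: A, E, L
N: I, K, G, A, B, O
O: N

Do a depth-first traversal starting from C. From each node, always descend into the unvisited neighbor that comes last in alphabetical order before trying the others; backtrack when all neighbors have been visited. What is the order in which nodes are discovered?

Visit C
C → I
I → N
N → O
N → K
K → J
J → L
L → M
M → E
E → H
H → G
G → B
B → D
E → F
E → A

C, I, N, O, K, J, L, M, E, H, G, B, D, F, A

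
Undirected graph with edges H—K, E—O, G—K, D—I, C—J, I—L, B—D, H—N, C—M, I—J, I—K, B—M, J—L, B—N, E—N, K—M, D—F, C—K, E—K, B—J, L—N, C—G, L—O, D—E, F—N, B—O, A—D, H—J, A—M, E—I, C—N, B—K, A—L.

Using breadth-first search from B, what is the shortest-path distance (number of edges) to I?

Level 0: B
Level 1: D, J, K, M, N, O
Level 2: A, C, E, F, G, H, I, L
I first appears at level 2.

2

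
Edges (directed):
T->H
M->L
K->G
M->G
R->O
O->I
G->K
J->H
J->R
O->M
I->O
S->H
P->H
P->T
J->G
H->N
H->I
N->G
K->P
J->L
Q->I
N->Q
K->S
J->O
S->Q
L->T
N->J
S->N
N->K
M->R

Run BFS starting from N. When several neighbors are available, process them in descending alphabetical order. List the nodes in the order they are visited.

Visit N; enqueue Q, K, J, G → queue [Q, K, J, G]
Visit Q; enqueue I → queue [K, J, G, I]
Visit K; enqueue S, P → queue [J, G, I, S, P]
Visit J; enqueue R, O, L, H → queue [G, I, S, P, R, O, L, H]
Visit G → queue [I, S, P, R, O, L, H]
Visit I → queue [S, P, R, O, L, H]
Visit S → queue [P, R, O, L, H]
Visit P; enqueue T → queue [R, O, L, H, T]
Visit R → queue [O, L, H, T]
Visit O; enqueue M → queue [L, H, T, M]
Visit L → queue [H, T, M]
Visit H → queue [T, M]
Visit T → queue [M]
Visit M → queue []

N -> Q -> K -> J -> G -> I -> S -> P -> R -> O -> L -> H -> T -> M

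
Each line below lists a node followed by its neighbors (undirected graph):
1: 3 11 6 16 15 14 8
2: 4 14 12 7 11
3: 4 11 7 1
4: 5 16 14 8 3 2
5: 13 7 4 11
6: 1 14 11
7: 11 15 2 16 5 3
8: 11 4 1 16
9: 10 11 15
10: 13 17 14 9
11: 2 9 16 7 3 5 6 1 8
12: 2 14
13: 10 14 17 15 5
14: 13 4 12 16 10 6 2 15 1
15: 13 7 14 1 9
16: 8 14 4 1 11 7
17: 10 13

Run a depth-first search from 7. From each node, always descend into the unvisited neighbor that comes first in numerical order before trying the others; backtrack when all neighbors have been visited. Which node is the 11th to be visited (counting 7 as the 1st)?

Visit 7
7 → 2
2 → 4
4 → 3
3 → 1
1 → 6
6 → 11
11 → 5
5 → 13
13 → 10
10 → 9
9 → 15
15 → 14
14 → 12
14 → 16
16 → 8
10 → 17

Visit order: 7, 2, 4, 3, 1, 6, 11, 5, 13, 10, 9, 15, 14, 12, 16, 8, 17

9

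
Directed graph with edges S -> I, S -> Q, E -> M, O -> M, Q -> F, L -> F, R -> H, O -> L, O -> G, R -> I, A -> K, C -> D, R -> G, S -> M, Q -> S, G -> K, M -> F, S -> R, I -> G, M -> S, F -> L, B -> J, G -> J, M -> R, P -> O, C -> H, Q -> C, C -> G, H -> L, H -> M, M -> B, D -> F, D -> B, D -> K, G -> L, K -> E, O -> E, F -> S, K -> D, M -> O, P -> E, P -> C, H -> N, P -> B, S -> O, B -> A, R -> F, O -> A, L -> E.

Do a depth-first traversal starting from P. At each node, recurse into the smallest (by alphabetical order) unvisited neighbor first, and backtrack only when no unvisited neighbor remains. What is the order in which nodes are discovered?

P, B, A, K, D, F, L, E, M, O, G, J, R, H, N, I, S, Q, C

Visit P
P → B
B → A
A → K
K → D
D → F
F → L
L → E
E → M
M → O
O → G
G → J
M → R
R → H
H → N
R → I
M → S
S → Q
Q → C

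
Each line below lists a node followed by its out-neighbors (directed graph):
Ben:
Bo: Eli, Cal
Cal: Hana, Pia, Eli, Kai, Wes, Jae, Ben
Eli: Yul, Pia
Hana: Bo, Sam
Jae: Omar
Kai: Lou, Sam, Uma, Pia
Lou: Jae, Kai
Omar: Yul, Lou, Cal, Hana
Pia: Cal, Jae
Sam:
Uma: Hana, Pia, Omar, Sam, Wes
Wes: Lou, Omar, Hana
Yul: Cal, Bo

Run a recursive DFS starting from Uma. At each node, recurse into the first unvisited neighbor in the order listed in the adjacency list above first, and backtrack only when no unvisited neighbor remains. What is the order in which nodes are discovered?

Uma -> Hana -> Bo -> Eli -> Yul -> Cal -> Pia -> Jae -> Omar -> Lou -> Kai -> Sam -> Wes -> Ben

Visit Uma
Uma → Hana
Hana → Bo
Bo → Eli
Eli → Yul
Yul → Cal
Cal → Pia
Pia → Jae
Jae → Omar
Omar → Lou
Lou → Kai
Kai → Sam
Cal → Wes
Cal → Ben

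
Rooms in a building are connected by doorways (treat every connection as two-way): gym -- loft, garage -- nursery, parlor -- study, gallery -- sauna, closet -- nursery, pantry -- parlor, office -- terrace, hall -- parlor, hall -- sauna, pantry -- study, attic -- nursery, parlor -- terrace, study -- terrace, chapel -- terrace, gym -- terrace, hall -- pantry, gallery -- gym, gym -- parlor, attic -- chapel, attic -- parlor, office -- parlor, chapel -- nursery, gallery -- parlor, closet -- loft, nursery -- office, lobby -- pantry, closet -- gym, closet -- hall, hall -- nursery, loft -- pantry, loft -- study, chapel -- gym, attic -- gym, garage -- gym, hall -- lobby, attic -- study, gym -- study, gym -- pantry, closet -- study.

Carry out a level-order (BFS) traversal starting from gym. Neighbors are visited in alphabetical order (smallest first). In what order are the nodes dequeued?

gym → attic → chapel → closet → gallery → garage → loft → pantry → parlor → study → terrace → nursery → hall → sauna → lobby → office

Visit gym; enqueue attic, chapel, closet, gallery, garage, loft, pantry, parlor, study, terrace → queue [attic, chapel, closet, gallery, garage, loft, pantry, parlor, study, terrace]
Visit attic; enqueue nursery → queue [chapel, closet, gallery, garage, loft, pantry, parlor, study, terrace, nursery]
Visit chapel → queue [closet, gallery, garage, loft, pantry, parlor, study, terrace, nursery]
Visit closet; enqueue hall → queue [gallery, garage, loft, pantry, parlor, study, terrace, nursery, hall]
Visit gallery; enqueue sauna → queue [garage, loft, pantry, parlor, study, terrace, nursery, hall, sauna]
Visit garage → queue [loft, pantry, parlor, study, terrace, nursery, hall, sauna]
Visit loft → queue [pantry, parlor, study, terrace, nursery, hall, sauna]
Visit pantry; enqueue lobby → queue [parlor, study, terrace, nursery, hall, sauna, lobby]
Visit parlor; enqueue office → queue [study, terrace, nursery, hall, sauna, lobby, office]
Visit study → queue [terrace, nursery, hall, sauna, lobby, office]
Visit terrace → queue [nursery, hall, sauna, lobby, office]
Visit nursery → queue [hall, sauna, lobby, office]
Visit hall → queue [sauna, lobby, office]
Visit sauna → queue [lobby, office]
Visit lobby → queue [office]
Visit office → queue []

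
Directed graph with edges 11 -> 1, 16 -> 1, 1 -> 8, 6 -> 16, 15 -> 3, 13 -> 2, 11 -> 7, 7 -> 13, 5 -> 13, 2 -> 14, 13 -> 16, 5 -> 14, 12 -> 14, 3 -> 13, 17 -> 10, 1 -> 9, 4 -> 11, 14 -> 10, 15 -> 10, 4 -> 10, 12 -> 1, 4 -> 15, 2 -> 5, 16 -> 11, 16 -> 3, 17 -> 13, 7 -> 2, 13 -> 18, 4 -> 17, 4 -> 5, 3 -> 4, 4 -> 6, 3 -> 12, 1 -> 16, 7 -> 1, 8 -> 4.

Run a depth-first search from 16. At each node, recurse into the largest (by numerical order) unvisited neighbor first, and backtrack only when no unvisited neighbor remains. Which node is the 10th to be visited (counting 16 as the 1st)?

Visit 16
16 → 11
11 → 7
7 → 13
13 → 18
13 → 2
2 → 14
14 → 10
2 → 5
7 → 1
1 → 9
1 → 8
8 → 4
4 → 17
4 → 15
15 → 3
3 → 12
4 → 6

Visit order: 16, 11, 7, 13, 18, 2, 14, 10, 5, 1, 9, 8, 4, 17, 15, 3, 12, 6

1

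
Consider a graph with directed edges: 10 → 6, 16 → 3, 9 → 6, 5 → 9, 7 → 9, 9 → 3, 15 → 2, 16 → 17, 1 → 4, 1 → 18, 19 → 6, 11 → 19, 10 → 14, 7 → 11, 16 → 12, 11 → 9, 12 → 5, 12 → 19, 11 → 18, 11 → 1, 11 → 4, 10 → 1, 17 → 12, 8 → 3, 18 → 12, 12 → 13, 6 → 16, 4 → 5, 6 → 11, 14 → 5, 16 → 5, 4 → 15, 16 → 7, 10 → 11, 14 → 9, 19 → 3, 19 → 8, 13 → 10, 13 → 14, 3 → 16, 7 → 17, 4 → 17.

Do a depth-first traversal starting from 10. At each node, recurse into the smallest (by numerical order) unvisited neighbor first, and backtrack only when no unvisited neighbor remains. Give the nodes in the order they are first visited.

Visit 10
10 → 1
1 → 4
4 → 5
5 → 9
9 → 3
3 → 16
16 → 7
7 → 11
11 → 18
18 → 12
12 → 13
13 → 14
12 → 19
19 → 6
19 → 8
7 → 17
4 → 15
15 → 2

10, 1, 4, 5, 9, 3, 16, 7, 11, 18, 12, 13, 14, 19, 6, 8, 17, 15, 2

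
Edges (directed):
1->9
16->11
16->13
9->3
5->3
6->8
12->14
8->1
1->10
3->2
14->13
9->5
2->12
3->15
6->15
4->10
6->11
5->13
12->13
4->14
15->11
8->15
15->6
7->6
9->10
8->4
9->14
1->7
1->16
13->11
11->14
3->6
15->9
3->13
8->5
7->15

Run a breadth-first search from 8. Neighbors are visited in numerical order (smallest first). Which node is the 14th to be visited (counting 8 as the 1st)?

11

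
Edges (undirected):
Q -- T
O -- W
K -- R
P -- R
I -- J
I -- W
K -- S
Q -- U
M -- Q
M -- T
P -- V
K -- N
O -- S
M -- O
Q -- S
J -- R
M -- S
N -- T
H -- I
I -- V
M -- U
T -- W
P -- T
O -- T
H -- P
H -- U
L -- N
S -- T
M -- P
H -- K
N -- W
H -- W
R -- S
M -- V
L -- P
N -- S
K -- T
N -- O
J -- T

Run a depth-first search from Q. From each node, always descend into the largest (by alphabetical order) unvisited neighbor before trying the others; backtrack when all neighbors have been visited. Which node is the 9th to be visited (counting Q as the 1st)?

S

Visit Q
Q → U
U → M
M → V
V → P
P → T
T → W
W → O
O → S
S → R
R → K
K → N
N → L
K → H
H → I
I → J

Visit order: Q, U, M, V, P, T, W, O, S, R, K, N, L, H, I, J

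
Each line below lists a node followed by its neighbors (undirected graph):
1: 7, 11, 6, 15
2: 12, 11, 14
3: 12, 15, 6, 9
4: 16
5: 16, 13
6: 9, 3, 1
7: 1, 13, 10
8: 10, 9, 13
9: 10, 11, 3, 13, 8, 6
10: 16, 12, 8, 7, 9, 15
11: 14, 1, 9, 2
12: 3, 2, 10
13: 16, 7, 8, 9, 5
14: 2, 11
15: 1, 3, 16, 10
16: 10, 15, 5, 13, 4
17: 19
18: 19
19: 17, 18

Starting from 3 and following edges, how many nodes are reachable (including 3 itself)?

16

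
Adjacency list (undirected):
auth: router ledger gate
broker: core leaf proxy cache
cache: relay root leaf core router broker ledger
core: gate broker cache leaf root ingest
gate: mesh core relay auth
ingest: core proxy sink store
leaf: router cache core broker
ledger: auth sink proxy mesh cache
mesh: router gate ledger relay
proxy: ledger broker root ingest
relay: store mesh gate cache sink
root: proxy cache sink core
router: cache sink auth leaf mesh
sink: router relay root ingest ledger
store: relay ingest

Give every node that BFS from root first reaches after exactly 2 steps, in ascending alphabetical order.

broker, gate, ingest, leaf, ledger, relay, router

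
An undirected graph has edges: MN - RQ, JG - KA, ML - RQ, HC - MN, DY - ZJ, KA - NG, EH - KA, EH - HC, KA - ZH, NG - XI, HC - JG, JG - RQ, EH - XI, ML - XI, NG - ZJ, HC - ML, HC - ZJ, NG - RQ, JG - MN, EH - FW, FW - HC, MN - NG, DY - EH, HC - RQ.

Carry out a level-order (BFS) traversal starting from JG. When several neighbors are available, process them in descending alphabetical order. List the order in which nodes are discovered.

Visit JG; enqueue RQ, MN, KA, HC → queue [RQ, MN, KA, HC]
Visit RQ; enqueue NG, ML → queue [MN, KA, HC, NG, ML]
Visit MN → queue [KA, HC, NG, ML]
Visit KA; enqueue ZH, EH → queue [HC, NG, ML, ZH, EH]
Visit HC; enqueue ZJ, FW → queue [NG, ML, ZH, EH, ZJ, FW]
Visit NG; enqueue XI → queue [ML, ZH, EH, ZJ, FW, XI]
Visit ML → queue [ZH, EH, ZJ, FW, XI]
Visit ZH → queue [EH, ZJ, FW, XI]
Visit EH; enqueue DY → queue [ZJ, FW, XI, DY]
Visit ZJ → queue [FW, XI, DY]
Visit FW → queue [XI, DY]
Visit XI → queue [DY]
Visit DY → queue []

JG, RQ, MN, KA, HC, NG, ML, ZH, EH, ZJ, FW, XI, DY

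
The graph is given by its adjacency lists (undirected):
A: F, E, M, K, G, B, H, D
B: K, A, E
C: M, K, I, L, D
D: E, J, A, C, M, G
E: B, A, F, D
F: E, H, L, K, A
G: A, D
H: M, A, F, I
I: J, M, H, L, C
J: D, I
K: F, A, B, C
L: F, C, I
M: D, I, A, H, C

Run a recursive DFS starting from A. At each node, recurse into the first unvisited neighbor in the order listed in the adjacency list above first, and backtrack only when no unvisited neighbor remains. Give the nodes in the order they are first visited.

A, F, E, B, K, C, M, D, J, I, H, L, G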